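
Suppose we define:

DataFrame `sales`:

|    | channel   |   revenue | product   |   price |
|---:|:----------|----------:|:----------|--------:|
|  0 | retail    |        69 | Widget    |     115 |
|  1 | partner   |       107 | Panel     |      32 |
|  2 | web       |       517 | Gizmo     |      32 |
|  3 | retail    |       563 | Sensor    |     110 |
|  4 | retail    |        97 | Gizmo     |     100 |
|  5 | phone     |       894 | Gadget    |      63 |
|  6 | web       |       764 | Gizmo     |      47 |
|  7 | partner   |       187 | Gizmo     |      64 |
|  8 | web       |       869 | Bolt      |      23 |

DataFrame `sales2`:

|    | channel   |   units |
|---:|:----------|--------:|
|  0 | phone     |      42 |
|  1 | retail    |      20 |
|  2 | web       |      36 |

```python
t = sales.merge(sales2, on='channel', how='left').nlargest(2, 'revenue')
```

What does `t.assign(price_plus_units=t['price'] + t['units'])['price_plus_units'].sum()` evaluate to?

164.0

merge on 'channel' (how='left') → 9 rows:
   channel  revenue product  price  units
0   retail       69  Widget    115   20.0
1  partner      107   Panel     32    NaN
2      web      517   Gizmo     32   36.0
3   retail      563  Sensor    110   20.0
4   retail       97   Gizmo    100   20.0
5    phone      894  Gadget     63   42.0
6      web      764   Gizmo     47   36.0
7  partner      187   Gizmo     64    NaN
8      web      869    Bolt     23   36.0
take 2 rows with largest revenue:
  channel  revenue product  price  units
5   phone      894  Gadget     63   42.0
8     web      869    Bolt     23   36.0
add column price_plus_units = t['price'] + t['units']:
  channel  revenue product  price  units  price_plus_units
5   phone      894  Gadget     63   42.0             105.0
8     web      869    Bolt     23   36.0              59.0
The sum of column 'price_plus_units' is 164.0.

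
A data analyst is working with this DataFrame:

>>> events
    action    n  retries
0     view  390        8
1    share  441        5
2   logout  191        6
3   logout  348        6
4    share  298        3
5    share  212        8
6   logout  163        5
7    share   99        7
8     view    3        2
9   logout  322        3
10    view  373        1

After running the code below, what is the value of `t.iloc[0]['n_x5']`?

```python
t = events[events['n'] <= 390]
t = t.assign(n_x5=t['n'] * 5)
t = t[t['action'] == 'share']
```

filter rows where n <= 390:
    action    n  retries
0     view  390        8
2   logout  191        6
3   logout  348        6
4    share  298        3
5    share  212        8
6   logout  163        5
7    share   99        7
8     view    3        2
9   logout  322        3
10    view  373        1
add column n_x5 = t['n'] * 5:
    action    n  retries  n_x5
0     view  390        8  1950
2   logout  191        6   955
3   logout  348        6  1740
4    share  298        3  1490
5    share  212        8  1060
6   logout  163        5   815
7    share   99        7   495
8     view    3        2    15
9   logout  322        3  1610
10    view  373        1  1865
filter rows where action == 'share':
  action    n  retries  n_x5
4  share  298        3  1490
5  share  212        8  1060
7  share   99        7   495
The value at position 0, column 'n_x5' is 1490.

1490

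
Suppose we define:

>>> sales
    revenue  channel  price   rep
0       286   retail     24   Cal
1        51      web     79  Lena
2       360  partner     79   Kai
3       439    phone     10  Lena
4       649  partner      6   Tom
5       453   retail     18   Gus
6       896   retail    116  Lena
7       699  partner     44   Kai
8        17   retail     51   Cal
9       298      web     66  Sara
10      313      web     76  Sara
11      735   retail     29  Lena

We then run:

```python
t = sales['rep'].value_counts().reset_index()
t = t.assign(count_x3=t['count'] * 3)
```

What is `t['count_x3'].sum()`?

value_counts of rep:
rep
Lena    4
Cal     2
Kai     2
Sara    2
Tom     1
Gus     1
Name: count, dtype: int64
reset_index():
    rep  count
0  Lena      4
1   Cal      2
2   Kai      2
3  Sara      2
4   Tom      1
5   Gus      1
add column count_x3 = t['count'] * 3:
    rep  count  count_x3
0  Lena      4        12
1   Cal      2         6
2   Kai      2         6
3  Sara      2         6
4   Tom      1         3
5   Gus      1         3

36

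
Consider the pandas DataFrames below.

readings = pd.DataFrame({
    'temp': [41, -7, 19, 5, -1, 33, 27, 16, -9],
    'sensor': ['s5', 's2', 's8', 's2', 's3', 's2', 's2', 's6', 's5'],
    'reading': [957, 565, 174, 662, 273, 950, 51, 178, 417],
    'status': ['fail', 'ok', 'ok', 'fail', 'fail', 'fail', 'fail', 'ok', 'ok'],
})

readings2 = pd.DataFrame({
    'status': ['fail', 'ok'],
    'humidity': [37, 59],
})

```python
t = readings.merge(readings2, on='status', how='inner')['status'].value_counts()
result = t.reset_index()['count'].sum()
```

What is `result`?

merge on 'status' (how='inner') → 9 rows:
   temp sensor  reading status  humidity
0    41     s5      957   fail        37
1    -7     s2      565     ok        59
2    19     s8      174     ok        59
3     5     s2      662   fail        37
4    -1     s3      273   fail        37
5    33     s2      950   fail        37
6    27     s2       51   fail        37
7    16     s6      178     ok        59
8    -9     s5      417     ok        59
value_counts of status:
status
fail    5
ok      4
Name: count, dtype: int64
reset_index():
  status  count
0   fail      5
1     ok      4

9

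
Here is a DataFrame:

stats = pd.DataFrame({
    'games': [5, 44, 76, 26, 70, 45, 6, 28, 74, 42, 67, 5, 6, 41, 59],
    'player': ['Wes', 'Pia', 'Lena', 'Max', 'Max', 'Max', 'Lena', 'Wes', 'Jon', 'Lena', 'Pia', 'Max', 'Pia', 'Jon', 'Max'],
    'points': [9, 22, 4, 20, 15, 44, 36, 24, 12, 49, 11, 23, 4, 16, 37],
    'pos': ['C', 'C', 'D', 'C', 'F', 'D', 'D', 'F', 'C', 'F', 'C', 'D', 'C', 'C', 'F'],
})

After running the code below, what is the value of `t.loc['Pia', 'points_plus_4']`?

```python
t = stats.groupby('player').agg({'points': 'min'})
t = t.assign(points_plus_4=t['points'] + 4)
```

group by player, min of points:
        points
player        
Jon         12
Lena         4
Max         15
Pia          4
Wes          9
add column points_plus_4 = t['points'] + 4:
        points  points_plus_4
player                       
Jon         12             16
Lena         4              8
Max         15             19
Pia          4              8
Wes          9             13
value at row 'Pia', column 'points_plus_4' → 8

8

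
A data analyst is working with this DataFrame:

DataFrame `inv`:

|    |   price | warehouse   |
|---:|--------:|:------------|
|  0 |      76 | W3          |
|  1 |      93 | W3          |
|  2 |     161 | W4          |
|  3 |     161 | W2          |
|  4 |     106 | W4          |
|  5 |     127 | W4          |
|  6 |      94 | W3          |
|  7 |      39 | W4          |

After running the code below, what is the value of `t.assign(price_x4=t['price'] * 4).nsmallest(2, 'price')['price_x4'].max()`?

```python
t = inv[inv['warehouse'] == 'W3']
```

372

filter rows where warehouse == 'W3':
   price warehouse
0     76        W3
1     93        W3
6     94        W3
add column price_x4 = t['price'] * 4:
   price warehouse  price_x4
0     76        W3       304
1     93        W3       372
6     94        W3       376
take 2 rows with smallest price:
   price warehouse  price_x4
0     76        W3       304
1     93        W3       372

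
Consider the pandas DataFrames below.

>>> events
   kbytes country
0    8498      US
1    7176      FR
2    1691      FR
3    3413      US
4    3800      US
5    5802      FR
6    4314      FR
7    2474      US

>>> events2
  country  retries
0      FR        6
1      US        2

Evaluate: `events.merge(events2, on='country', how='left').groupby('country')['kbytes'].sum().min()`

18185

merge on 'country' (how='left') → 8 rows:
   kbytes country  retries
0    8498      US        2
1    7176      FR        6
2    1691      FR        6
3    3413      US        2
4    3800      US        2
5    5802      FR        6
6    4314      FR        6
7    2474      US        2
group by country, sum of kbytes:
country
FR    18983
US    18185
Name: kbytes, dtype: int64
Taking the min of the resulting series gives 18185.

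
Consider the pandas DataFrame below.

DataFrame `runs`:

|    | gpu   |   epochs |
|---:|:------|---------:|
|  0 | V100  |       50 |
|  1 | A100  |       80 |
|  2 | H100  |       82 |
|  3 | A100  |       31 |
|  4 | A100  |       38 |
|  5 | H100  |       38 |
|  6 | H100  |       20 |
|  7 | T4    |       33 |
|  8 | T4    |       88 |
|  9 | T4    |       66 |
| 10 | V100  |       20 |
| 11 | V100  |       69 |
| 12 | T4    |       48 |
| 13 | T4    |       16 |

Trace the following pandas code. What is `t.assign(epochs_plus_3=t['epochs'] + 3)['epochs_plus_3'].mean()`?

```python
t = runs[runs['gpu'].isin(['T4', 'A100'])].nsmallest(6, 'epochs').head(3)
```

29.6666666667

filter rows where gpu in ['T4', 'A100']:
     gpu  epochs
1   A100      80
3   A100      31
4   A100      38
7     T4      33
8     T4      88
9     T4      66
12    T4      48
13    T4      16
take 6 rows with smallest epochs:
     gpu  epochs
13    T4      16
3   A100      31
7     T4      33
4   A100      38
12    T4      48
9     T4      66
take first 3 rows:
     gpu  epochs
13    T4      16
3   A100      31
7     T4      33
add column epochs_plus_3 = t['epochs'] + 3:
     gpu  epochs  epochs_plus_3
13    T4      16             19
3   A100      31             34
7     T4      33             36
Then the mean of column 'epochs_plus_3': 29.6666666667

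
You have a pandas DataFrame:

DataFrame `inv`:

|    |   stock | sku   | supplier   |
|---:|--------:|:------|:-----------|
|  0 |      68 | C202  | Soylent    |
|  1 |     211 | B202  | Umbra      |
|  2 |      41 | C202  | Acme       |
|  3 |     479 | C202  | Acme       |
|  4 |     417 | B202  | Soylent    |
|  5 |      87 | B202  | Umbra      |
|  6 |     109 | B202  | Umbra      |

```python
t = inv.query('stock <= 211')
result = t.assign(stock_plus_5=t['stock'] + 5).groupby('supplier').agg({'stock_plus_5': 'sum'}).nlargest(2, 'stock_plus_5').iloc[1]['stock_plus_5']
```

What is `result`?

73

filter rows where stock <= 211:
   stock   sku supplier
0     68  C202  Soylent
1    211  B202    Umbra
2     41  C202     Acme
5     87  B202    Umbra
6    109  B202    Umbra
add column stock_plus_5 = t['stock'] + 5:
   stock   sku supplier  stock_plus_5
0     68  C202  Soylent            73
1    211  B202    Umbra           216
2     41  C202     Acme            46
5     87  B202    Umbra            92
6    109  B202    Umbra           114
group by supplier, sum of stock_plus_5:
          stock_plus_5
supplier              
Acme                46
Soylent             73
Umbra              422
take 2 rows with largest stock_plus_5:
          stock_plus_5
supplier              
Umbra              422
Soylent             73
value at position 1, column 'stock_plus_5' → 73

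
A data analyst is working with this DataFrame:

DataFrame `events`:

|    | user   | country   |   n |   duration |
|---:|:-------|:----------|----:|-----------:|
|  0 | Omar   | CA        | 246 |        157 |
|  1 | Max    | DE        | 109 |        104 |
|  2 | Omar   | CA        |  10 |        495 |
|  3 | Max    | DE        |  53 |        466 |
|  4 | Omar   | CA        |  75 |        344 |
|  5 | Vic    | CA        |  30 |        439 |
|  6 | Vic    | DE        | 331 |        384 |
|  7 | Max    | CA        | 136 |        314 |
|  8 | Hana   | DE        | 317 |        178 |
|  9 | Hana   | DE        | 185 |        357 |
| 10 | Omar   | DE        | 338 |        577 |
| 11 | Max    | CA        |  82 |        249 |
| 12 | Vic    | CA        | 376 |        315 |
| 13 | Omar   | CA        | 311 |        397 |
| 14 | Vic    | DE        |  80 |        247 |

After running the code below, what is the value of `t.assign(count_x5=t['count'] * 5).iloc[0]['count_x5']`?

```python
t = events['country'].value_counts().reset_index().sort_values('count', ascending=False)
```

value_counts of country:
country
CA    8
DE    7
Name: count, dtype: int64
reset_index():
  country  count
0      CA      8
1      DE      7
sort by count descending:
  country  count
0      CA      8
1      DE      7
add column count_x5 = t['count'] * 5:
  country  count  count_x5
0      CA      8        40
1      DE      7        35
Reading off the value at position 0, column 'count_x5', we get 40.

40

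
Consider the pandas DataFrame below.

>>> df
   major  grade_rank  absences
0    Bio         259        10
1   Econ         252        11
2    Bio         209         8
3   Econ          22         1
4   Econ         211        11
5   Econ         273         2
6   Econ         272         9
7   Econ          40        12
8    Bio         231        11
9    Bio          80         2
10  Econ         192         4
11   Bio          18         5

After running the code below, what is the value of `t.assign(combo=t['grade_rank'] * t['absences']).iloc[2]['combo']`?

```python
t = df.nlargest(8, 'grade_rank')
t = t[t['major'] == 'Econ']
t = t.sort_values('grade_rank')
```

take 8 rows with largest grade_rank:
   major  grade_rank  absences
5   Econ         273         2
6   Econ         272         9
0    Bio         259        10
1   Econ         252        11
8    Bio         231        11
4   Econ         211        11
2    Bio         209         8
10  Econ         192         4
filter rows where major == 'Econ':
   major  grade_rank  absences
5   Econ         273         2
6   Econ         272         9
1   Econ         252        11
4   Econ         211        11
10  Econ         192         4
sort by grade_rank:
   major  grade_rank  absences
10  Econ         192         4
4   Econ         211        11
1   Econ         252        11
6   Econ         272         9
5   Econ         273         2
add column combo = t['grade_rank'] * t['absences']:
   major  grade_rank  absences  combo
10  Econ         192         4    768
4   Econ         211        11   2321
1   Econ         252        11   2772
6   Econ         272         9   2448
5   Econ         273         2    546
So iloc[2]['combo'] = 2772.

2772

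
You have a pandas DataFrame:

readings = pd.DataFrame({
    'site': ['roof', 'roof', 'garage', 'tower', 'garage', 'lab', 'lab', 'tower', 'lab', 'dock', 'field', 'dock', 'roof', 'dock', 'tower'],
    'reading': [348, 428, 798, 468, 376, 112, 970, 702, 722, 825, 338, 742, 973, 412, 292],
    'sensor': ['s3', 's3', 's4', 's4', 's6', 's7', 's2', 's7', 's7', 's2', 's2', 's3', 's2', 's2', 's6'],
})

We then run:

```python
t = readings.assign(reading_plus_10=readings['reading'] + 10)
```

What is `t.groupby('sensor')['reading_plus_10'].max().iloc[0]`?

add column reading_plus_10 = readings['reading'] + 10:
      site  reading sensor  reading_plus_10
0     roof      348     s3              358
1     roof      428     s3              438
2   garage      798     s4              808
3    tower      468     s4              478
4   garage      376     s6              386
5      lab      112     s7              122
6      lab      970     s2              980
7    tower      702     s7              712
8      lab      722     s7              732
9     dock      825     s2              835
10   field      338     s2              348
11    dock      742     s3              752
12    roof      973     s2              983
13    dock      412     s2              422
14   tower      292     s6              302
group by sensor, max of reading_plus_10:
sensor
s2    983
s3    752
s4    808
s6    386
s7    732
Name: reading_plus_10, dtype: int64
Hence 983.

983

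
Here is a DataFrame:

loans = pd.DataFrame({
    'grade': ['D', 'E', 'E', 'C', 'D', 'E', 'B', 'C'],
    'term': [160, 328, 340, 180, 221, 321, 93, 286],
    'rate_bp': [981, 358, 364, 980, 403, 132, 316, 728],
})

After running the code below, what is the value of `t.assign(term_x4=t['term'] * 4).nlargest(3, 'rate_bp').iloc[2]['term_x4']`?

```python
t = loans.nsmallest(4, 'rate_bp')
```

take 4 rows with smallest rate_bp:
  grade  term  rate_bp
5     E   321      132
6     B    93      316
1     E   328      358
2     E   340      364
add column term_x4 = t['term'] * 4:
  grade  term  rate_bp  term_x4
5     E   321      132     1284
6     B    93      316      372
1     E   328      358     1312
2     E   340      364     1360
take 3 rows with largest rate_bp:
  grade  term  rate_bp  term_x4
2     E   340      364     1360
1     E   328      358     1312
6     B    93      316      372
Finally, value at position 2, column 'term_x4' = 372.

372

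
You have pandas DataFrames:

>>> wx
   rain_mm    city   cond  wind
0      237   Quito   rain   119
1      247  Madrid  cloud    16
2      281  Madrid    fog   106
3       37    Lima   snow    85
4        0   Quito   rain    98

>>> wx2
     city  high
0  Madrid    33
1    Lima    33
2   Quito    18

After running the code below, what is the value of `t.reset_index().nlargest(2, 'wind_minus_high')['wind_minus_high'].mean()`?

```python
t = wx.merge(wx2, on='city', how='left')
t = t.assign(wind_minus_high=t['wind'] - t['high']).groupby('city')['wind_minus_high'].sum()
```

merge on 'city' (how='left') → 5 rows:
   rain_mm    city   cond  wind  high
0      237   Quito   rain   119    18
1      247  Madrid  cloud    16    33
2      281  Madrid    fog   106    33
3       37    Lima   snow    85    33
4        0   Quito   rain    98    18
add column wind_minus_high = t['wind'] - t['high']:
   rain_mm    city   cond  wind  high  wind_minus_high
0      237   Quito   rain   119    18              101
1      247  Madrid  cloud    16    33              -17
2      281  Madrid    fog   106    33               73
3       37    Lima   snow    85    33               52
4        0   Quito   rain    98    18               80
group by city, sum of wind_minus_high:
city
Lima       52
Madrid     56
Quito     181
Name: wind_minus_high, dtype: int64
reset_index():
     city  wind_minus_high
0    Lima               52
1  Madrid               56
2   Quito              181
take 2 rows with largest wind_minus_high:
     city  wind_minus_high
2   Quito              181
1  Madrid               56
Hence 118.5.

118.5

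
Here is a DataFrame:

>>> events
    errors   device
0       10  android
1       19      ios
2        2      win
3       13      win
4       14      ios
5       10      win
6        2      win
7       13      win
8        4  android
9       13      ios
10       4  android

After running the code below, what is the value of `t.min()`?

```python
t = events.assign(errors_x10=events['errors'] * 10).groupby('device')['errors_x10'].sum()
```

180

add column errors_x10 = events['errors'] * 10:
    errors   device  errors_x10
0       10  android         100
1       19      ios         190
2        2      win          20
3       13      win         130
4       14      ios         140
5       10      win         100
6        2      win          20
7       13      win         130
8        4  android          40
9       13      ios         130
10       4  android          40
group by device, sum of errors_x10:
device
android    180
ios        460
win        400
Name: errors_x10, dtype: int64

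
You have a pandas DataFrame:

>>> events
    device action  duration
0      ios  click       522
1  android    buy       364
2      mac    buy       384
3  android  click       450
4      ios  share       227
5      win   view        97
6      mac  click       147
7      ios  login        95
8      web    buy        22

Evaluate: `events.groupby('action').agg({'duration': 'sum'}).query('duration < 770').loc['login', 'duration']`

95

group by action, sum of duration:
        duration
action          
buy          770
click       1119
login         95
share        227
view          97
filter rows where duration < 770:
        duration
action          
login         95
share        227
view          97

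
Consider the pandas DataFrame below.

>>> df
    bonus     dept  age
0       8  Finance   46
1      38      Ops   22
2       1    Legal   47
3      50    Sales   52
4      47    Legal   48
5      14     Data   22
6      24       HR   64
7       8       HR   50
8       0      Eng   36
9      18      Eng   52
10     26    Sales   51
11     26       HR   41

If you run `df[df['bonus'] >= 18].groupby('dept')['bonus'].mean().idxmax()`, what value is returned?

filter rows where bonus >= 18:
    bonus   dept  age
1      38    Ops   22
3      50  Sales   52
4      47  Legal   48
6      24     HR   64
9      18    Eng   52
10     26  Sales   51
11     26     HR   41
group by dept, mean of bonus:
dept
Eng      18.0
HR       25.0
Legal    47.0
Ops      38.0
Sales    38.0
Name: bonus, dtype: float64

Legal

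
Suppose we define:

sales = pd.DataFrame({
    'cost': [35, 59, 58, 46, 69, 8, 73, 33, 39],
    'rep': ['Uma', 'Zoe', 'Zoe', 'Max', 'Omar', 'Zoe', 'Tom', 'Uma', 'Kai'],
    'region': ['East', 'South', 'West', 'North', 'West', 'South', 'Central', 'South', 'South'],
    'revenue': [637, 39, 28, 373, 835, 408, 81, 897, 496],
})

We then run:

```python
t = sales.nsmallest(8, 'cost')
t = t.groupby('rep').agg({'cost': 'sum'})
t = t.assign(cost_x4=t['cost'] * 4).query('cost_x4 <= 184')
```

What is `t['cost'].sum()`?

85

take 8 rows with smallest cost:
   cost   rep region  revenue
5     8   Zoe  South      408
7    33   Uma  South      897
0    35   Uma   East      637
8    39   Kai  South      496
3    46   Max  North      373
2    58   Zoe   West       28
1    59   Zoe  South       39
4    69  Omar   West      835
group by rep, sum of cost:
      cost
rep       
Kai     39
Max     46
Omar    69
Uma     68
Zoe    125
add column cost_x4 = t['cost'] * 4:
      cost  cost_x4
rep                
Kai     39      156
Max     46      184
Omar    69      276
Uma     68      272
Zoe    125      500
filter rows where cost_x4 <= 184:
     cost  cost_x4
rep               
Kai    39      156
Max    46      184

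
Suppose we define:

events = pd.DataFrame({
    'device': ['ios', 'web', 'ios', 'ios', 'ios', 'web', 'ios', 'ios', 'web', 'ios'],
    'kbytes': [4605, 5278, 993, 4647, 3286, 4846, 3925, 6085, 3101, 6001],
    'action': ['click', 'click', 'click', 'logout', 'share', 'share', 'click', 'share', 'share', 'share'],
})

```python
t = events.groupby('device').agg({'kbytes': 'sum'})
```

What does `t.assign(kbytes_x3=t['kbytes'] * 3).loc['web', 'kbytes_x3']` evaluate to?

group by device, sum of kbytes:
        kbytes
device        
ios      29542
web      13225
add column kbytes_x3 = t['kbytes'] * 3:
        kbytes  kbytes_x3
device                   
ios      29542      88626
web      13225      39675

39675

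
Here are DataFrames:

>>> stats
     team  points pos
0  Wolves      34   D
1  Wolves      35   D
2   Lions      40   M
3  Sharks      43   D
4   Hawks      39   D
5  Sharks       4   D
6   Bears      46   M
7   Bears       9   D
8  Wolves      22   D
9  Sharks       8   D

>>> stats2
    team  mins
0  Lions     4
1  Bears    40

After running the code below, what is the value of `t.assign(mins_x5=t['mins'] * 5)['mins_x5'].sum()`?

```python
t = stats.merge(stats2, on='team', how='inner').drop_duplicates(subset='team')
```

merge on 'team' (how='inner') → 3 rows:
    team  points pos  mins
0  Lions      40   M     4
1  Bears      46   M    40
2  Bears       9   D    40
drop duplicate team (keep=first):
    team  points pos  mins
0  Lions      40   M     4
1  Bears      46   M    40
add column mins_x5 = t['mins'] * 5:
    team  points pos  mins  mins_x5
0  Lions      40   M     4       20
1  Bears      46   M    40      200
So sum() = 220.

220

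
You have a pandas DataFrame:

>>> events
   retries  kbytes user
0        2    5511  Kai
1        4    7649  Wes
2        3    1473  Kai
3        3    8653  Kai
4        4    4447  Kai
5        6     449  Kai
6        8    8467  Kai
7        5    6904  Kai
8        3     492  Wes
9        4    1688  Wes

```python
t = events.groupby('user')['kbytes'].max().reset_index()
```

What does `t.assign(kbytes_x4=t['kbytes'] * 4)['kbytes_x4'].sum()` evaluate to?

65208

group by user, max of kbytes:
user
Kai    8653
Wes    7649
Name: kbytes, dtype: int64
reset_index():
  user  kbytes
0  Kai    8653
1  Wes    7649
add column kbytes_x4 = t['kbytes'] * 4:
  user  kbytes  kbytes_x4
0  Kai    8653      34612
1  Wes    7649      30596
So sum() = 65208.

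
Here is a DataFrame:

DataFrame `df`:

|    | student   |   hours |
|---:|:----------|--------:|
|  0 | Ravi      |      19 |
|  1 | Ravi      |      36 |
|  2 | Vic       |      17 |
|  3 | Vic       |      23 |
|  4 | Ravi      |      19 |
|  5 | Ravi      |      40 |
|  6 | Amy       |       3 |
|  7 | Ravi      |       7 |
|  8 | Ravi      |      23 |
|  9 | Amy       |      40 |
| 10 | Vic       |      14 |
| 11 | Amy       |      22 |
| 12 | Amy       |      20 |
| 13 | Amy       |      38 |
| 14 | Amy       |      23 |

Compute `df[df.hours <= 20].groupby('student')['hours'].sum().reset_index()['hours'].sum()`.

filter rows where hours <= 20:
   student  hours
0     Ravi     19
2      Vic     17
4     Ravi     19
6      Amy      3
7     Ravi      7
10     Vic     14
12     Amy     20
group by student, sum of hours:
student
Amy     23
Ravi    45
Vic     31
Name: hours, dtype: int64
reset_index():
  student  hours
0     Amy     23
1    Ravi     45
2     Vic     31
Hence 99.

99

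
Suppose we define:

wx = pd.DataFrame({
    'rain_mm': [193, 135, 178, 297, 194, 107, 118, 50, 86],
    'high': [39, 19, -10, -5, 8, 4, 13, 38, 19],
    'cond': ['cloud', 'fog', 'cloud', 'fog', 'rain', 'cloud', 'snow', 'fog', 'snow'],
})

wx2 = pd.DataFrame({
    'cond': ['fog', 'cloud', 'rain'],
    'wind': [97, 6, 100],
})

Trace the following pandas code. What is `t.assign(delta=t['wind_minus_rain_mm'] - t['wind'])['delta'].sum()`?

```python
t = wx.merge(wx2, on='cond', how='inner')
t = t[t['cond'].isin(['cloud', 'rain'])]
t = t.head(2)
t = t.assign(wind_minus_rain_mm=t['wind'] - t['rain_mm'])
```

-371

merge on 'cond' (how='inner') → 7 rows:
   rain_mm  high   cond  wind
0      193    39  cloud     6
1      135    19    fog    97
2      178   -10  cloud     6
3      297    -5    fog    97
4      194     8   rain   100
5      107     4  cloud     6
6       50    38    fog    97
filter rows where cond in ['cloud', 'rain']:
   rain_mm  high   cond  wind
0      193    39  cloud     6
2      178   -10  cloud     6
4      194     8   rain   100
5      107     4  cloud     6
take first 2 rows:
   rain_mm  high   cond  wind
0      193    39  cloud     6
2      178   -10  cloud     6
add column wind_minus_rain_mm = t['wind'] - t['rain_mm']:
   rain_mm  high   cond  wind  wind_minus_rain_mm
0      193    39  cloud     6                -187
2      178   -10  cloud     6                -172
add column delta = t['wind_minus_rain_mm'] - t['wind']:
   rain_mm  high   cond  wind  wind_minus_rain_mm  delta
0      193    39  cloud     6                -187   -193
2      178   -10  cloud     6                -172   -178
Hence -371.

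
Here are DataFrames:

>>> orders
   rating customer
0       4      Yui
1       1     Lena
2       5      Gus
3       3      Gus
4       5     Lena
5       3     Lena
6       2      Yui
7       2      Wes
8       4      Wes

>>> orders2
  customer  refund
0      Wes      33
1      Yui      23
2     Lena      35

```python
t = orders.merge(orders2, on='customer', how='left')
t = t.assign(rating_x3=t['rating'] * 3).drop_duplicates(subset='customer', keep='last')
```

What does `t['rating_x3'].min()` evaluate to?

6

merge on 'customer' (how='left') → 9 rows:
   rating customer  refund
0       4      Yui    23.0
1       1     Lena    35.0
2       5      Gus     NaN
3       3      Gus     NaN
4       5     Lena    35.0
5       3     Lena    35.0
6       2      Yui    23.0
7       2      Wes    33.0
8       4      Wes    33.0
add column rating_x3 = t['rating'] * 3:
   rating customer  refund  rating_x3
0       4      Yui    23.0         12
1       1     Lena    35.0          3
2       5      Gus     NaN         15
3       3      Gus     NaN          9
4       5     Lena    35.0         15
5       3     Lena    35.0          9
6       2      Yui    23.0          6
7       2      Wes    33.0          6
8       4      Wes    33.0         12
drop duplicate customer (keep=last):
   rating customer  refund  rating_x3
3       3      Gus     NaN          9
5       3     Lena    35.0          9
6       2      Yui    23.0          6
8       4      Wes    33.0         12
Then the min of column 'rating_x3': 6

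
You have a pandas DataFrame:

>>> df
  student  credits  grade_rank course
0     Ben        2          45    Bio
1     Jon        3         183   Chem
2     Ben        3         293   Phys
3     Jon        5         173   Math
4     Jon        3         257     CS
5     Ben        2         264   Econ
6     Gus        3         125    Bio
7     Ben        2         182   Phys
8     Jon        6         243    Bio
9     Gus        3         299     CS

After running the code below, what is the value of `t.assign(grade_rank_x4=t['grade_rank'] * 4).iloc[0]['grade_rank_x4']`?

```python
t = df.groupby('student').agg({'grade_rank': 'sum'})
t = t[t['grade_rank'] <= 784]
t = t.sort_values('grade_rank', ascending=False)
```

3136

group by student, sum of grade_rank:
         grade_rank
student            
Ben             784
Gus             424
Jon             856
filter rows where grade_rank <= 784:
         grade_rank
student            
Ben             784
Gus             424
sort by grade_rank descending:
         grade_rank
student            
Ben             784
Gus             424
add column grade_rank_x4 = t['grade_rank'] * 4:
         grade_rank  grade_rank_x4
student                           
Ben             784           3136
Gus             424           1696
Reading off the value at position 0, column 'grade_rank_x4', we get 3136.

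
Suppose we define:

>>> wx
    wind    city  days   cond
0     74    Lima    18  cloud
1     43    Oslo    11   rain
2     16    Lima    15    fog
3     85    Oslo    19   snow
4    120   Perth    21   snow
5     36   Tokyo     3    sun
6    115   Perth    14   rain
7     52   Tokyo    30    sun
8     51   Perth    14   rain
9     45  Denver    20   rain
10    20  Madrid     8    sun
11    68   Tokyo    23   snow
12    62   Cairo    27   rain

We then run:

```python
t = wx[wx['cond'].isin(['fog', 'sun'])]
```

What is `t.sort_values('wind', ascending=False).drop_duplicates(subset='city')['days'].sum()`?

53

filter rows where cond in ['fog', 'sun']:
    wind    city  days cond
2     16    Lima    15  fog
5     36   Tokyo     3  sun
7     52   Tokyo    30  sun
10    20  Madrid     8  sun
sort by wind descending:
    wind    city  days cond
7     52   Tokyo    30  sun
5     36   Tokyo     3  sun
10    20  Madrid     8  sun
2     16    Lima    15  fog
drop duplicate city (keep=first):
    wind    city  days cond
7     52   Tokyo    30  sun
10    20  Madrid     8  sun
2     16    Lima    15  fog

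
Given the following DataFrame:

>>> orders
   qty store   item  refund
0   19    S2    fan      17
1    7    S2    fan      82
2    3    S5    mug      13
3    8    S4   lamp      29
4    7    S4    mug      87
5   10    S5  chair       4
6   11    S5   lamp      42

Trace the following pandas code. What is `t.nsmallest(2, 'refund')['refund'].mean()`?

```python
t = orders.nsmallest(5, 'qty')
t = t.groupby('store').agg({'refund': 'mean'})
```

33.25

take 5 rows with smallest qty:
   qty store   item  refund
2    3    S5    mug      13
1    7    S2    fan      82
4    7    S4    mug      87
3    8    S4   lamp      29
5   10    S5  chair       4
group by store, mean of refund:
       refund
store        
S2       82.0
S4       58.0
S5        8.5
take 2 rows with smallest refund:
       refund
store        
S5        8.5
S4       58.0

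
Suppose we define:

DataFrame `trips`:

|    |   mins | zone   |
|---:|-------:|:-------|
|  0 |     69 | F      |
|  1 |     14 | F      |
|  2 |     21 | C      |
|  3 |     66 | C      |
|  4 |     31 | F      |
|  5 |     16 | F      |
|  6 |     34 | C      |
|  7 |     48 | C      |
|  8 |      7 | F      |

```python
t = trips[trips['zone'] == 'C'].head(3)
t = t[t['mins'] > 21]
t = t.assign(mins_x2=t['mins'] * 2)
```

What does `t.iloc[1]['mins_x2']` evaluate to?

filter rows where zone == 'C':
   mins zone
2    21    C
3    66    C
6    34    C
7    48    C
take first 3 rows:
   mins zone
2    21    C
3    66    C
6    34    C
filter rows where mins > 21:
   mins zone
3    66    C
6    34    C
add column mins_x2 = t['mins'] * 2:
   mins zone  mins_x2
3    66    C      132
6    34    C       68

68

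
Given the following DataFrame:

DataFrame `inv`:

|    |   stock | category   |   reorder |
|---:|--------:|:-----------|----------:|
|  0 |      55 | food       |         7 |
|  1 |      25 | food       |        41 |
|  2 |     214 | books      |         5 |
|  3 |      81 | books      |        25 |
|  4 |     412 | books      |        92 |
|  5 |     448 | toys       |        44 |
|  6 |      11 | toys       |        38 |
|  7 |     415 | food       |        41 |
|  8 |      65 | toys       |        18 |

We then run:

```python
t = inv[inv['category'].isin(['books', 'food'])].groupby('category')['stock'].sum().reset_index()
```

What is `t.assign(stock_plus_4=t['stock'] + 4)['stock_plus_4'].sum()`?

1210

filter rows where category in ['books', 'food']:
   stock category  reorder
0     55     food        7
1     25     food       41
2    214    books        5
3     81    books       25
4    412    books       92
7    415     food       41
group by category, sum of stock:
category
books    707
food     495
Name: stock, dtype: int64
reset_index():
  category  stock
0    books    707
1     food    495
add column stock_plus_4 = t['stock'] + 4:
  category  stock  stock_plus_4
0    books    707           711
1     food    495           499
Then the sum of column 'stock_plus_4': 1210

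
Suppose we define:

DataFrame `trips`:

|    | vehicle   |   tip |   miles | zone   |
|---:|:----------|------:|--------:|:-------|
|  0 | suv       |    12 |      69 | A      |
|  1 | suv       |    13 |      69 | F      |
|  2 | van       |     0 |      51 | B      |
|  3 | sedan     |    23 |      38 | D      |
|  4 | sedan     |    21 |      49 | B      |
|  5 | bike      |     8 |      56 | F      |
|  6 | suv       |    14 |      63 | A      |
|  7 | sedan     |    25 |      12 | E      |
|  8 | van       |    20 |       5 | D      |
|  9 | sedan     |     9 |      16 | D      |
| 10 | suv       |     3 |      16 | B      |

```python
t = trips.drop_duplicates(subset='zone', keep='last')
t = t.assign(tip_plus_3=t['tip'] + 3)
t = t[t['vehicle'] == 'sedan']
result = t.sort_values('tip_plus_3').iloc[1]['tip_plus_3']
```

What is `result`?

28

drop duplicate zone (keep=last):
   vehicle  tip  miles zone
5     bike    8     56    F
6      suv   14     63    A
7    sedan   25     12    E
9    sedan    9     16    D
10     suv    3     16    B
add column tip_plus_3 = t['tip'] + 3:
   vehicle  tip  miles zone  tip_plus_3
5     bike    8     56    F          11
6      suv   14     63    A          17
7    sedan   25     12    E          28
9    sedan    9     16    D          12
10     suv    3     16    B           6
filter rows where vehicle == 'sedan':
  vehicle  tip  miles zone  tip_plus_3
7   sedan   25     12    E          28
9   sedan    9     16    D          12
sort by tip_plus_3:
  vehicle  tip  miles zone  tip_plus_3
9   sedan    9     16    D          12
7   sedan   25     12    E          28
So iloc[1]['tip_plus_3'] = 28.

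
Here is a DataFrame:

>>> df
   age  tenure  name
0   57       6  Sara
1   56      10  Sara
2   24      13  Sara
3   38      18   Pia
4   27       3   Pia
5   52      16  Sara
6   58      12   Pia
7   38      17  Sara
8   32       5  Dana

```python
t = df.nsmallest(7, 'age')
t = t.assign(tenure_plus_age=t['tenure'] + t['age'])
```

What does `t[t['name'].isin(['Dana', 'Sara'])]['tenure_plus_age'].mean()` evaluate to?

take 7 rows with smallest age:
   age  tenure  name
2   24      13  Sara
4   27       3   Pia
8   32       5  Dana
3   38      18   Pia
7   38      17  Sara
5   52      16  Sara
1   56      10  Sara
add column tenure_plus_age = t['tenure'] + t['age']:
   age  tenure  name  tenure_plus_age
2   24      13  Sara               37
4   27       3   Pia               30
8   32       5  Dana               37
3   38      18   Pia               56
7   38      17  Sara               55
5   52      16  Sara               68
1   56      10  Sara               66
filter rows where name in ['Dana', 'Sara']:
   age  tenure  name  tenure_plus_age
2   24      13  Sara               37
8   32       5  Dana               37
7   38      17  Sara               55
5   52      16  Sara               68
1   56      10  Sara               66
Then the mean of column 'tenure_plus_age': 52.6

52.6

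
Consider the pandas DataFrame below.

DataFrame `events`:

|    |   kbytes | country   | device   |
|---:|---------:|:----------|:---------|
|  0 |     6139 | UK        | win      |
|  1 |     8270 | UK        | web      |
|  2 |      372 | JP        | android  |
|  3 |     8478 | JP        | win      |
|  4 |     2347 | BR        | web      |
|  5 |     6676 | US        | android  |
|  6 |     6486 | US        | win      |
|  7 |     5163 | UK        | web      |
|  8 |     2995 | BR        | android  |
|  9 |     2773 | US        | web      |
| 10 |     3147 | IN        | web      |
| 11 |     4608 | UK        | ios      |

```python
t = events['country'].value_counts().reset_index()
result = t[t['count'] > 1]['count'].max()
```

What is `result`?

value_counts of country:
country
UK    4
US    3
JP    2
BR    2
IN    1
Name: count, dtype: int64
reset_index():
  country  count
0      UK      4
1      US      3
2      JP      2
3      BR      2
4      IN      1
filter rows where count > 1:
  country  count
0      UK      4
1      US      3
2      JP      2
3      BR      2
Finally, max of column 'count' = 4.

4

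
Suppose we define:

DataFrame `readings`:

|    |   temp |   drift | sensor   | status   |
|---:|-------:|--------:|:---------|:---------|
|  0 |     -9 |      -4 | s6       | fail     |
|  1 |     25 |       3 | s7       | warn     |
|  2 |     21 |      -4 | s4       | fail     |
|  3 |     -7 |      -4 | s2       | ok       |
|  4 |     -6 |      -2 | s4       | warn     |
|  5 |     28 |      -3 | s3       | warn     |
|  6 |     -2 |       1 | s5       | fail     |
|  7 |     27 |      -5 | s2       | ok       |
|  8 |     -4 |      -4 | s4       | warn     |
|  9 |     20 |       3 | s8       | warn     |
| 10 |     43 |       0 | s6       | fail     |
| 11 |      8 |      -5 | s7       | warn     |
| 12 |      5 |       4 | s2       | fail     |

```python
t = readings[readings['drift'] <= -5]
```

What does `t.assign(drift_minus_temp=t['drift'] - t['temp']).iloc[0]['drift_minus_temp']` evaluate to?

-32

filter rows where drift <= -5:
    temp  drift sensor status
7     27     -5     s2     ok
11     8     -5     s7   warn
add column drift_minus_temp = t['drift'] - t['temp']:
    temp  drift sensor status  drift_minus_temp
7     27     -5     s2     ok               -32
11     8     -5     s7   warn               -13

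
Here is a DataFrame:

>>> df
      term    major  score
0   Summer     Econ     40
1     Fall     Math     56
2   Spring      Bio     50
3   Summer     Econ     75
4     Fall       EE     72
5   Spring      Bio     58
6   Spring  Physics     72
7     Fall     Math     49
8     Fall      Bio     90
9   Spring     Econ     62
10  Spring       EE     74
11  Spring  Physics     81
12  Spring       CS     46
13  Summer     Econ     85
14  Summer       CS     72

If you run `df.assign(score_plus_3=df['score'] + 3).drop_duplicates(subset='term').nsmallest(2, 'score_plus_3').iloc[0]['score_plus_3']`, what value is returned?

add column score_plus_3 = df['score'] + 3:
      term    major  score  score_plus_3
0   Summer     Econ     40            43
1     Fall     Math     56            59
2   Spring      Bio     50            53
3   Summer     Econ     75            78
4     Fall       EE     72            75
5   Spring      Bio     58            61
6   Spring  Physics     72            75
7     Fall     Math     49            52
8     Fall      Bio     90            93
9   Spring     Econ     62            65
10  Spring       EE     74            77
11  Spring  Physics     81            84
12  Spring       CS     46            49
13  Summer     Econ     85            88
14  Summer       CS     72            75
drop duplicate term (keep=first):
     term major  score  score_plus_3
0  Summer  Econ     40            43
1    Fall  Math     56            59
2  Spring   Bio     50            53
take 2 rows with smallest score_plus_3:
     term major  score  score_plus_3
0  Summer  Econ     40            43
2  Spring   Bio     50            53

43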